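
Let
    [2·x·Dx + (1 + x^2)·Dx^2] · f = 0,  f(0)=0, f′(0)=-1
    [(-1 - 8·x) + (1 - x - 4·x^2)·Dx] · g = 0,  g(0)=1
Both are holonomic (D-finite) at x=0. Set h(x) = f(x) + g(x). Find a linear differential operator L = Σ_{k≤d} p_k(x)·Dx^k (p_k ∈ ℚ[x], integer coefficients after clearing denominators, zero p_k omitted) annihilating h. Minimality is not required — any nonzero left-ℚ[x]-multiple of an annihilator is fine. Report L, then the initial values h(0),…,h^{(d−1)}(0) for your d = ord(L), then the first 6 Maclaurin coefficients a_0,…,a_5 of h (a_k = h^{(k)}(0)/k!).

L = (10 - 40·x - 478·x^2 - 864·x^3 - 2496·x^4 - 384·x^6)·Dx + (-28 - 246·x - 316·x^2 - 1182·x^3 - 752·x^4 - 2048·x^5 - 48·x^6 - 384·x^7)·Dx^2 + (5 + 8·x + 32·x^2 - 104·x^3 - 197·x^4 - 128·x^5 - 288·x^6 - 16·x^7 - 64·x^8)·Dx^3  (order 3).
h: a_k = 1, 0, 5, 28/3, 29, 324/5, …
ICs: h(0) = 1, h′(0) = 0, h′′(0) = 10.

f: a_k = 0, -1, 0, 1/3, 0, -1/5, …
g: a_k = 1, 1, 5, 9, 29, 65, …
Sum ⇒ L₀ = lclm(L_f,L_g) in ℚ(x)⟨Dx⟩.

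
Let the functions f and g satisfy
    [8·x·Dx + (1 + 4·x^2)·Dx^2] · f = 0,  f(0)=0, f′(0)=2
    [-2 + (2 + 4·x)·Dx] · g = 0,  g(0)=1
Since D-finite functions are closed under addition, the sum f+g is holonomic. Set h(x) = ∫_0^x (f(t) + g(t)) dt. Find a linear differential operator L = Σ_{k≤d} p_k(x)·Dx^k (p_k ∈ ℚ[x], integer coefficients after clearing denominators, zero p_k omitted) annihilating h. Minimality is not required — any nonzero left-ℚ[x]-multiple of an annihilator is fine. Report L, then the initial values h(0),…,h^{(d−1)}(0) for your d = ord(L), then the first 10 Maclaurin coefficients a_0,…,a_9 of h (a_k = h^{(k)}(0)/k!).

f: a_k = 0, 2, 0, -8/3, 0, 32/5, 0, -128/7, 0, 512/9, …
g: a_k = 1, 1, -1/2, 1/2, -5/8, 7/8, -21/16, 33/16, -429/128, 715/128, …
f+g: L₀ = lclm(L_f,L_g), ord ≤ 2+1.
h=∫₀ˣh₀: take L = L₀·Dx.
L = (-8 - 40·x + 96·x^2 + 96·x^3)·Dx^2 + (-11 - 32·x + 40·x^2 + 384·x^3 + 336·x^4)·Dx^3 + (-1 + 6·x + 24·x^2 + 48·x^3 + 112·x^4 + 96·x^5)·Dx^4  (order 4).
h: a_k = 0, 1, 3/2, -1/6, -13/24, -1/8, 97/80, -3/16, -1817/896, -143/384, …
ICs: h(0) = 0, h′(0) = 1, h′′(0) = 3, h′′′(0) = -1.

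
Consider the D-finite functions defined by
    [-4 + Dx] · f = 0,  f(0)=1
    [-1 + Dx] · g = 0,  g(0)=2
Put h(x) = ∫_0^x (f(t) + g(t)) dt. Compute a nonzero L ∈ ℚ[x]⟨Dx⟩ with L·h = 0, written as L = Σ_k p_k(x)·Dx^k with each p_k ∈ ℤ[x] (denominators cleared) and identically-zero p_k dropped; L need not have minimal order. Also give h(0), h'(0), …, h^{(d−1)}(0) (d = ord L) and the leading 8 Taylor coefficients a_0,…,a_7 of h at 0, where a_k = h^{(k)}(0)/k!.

L = 4·Dx - 5·Dx^2 + Dx^3  (order 3).
h: a_k = 0, 3, 3, 3, 11/4, 43/20, 57/40, 683/840, …
ICs: h(0) = 0, h′(0) = 3, h′′(0) = 6.

f: a_k = 1, 4, 8, 32/3, 32/3, 128/15, 256/45, 1024/315, …
g: a_k = 2, 2, 1, 1/3, 1/12, 1/60, 1/360, 1/2520, …
h₀=f+g: left-lcm gives L₀, ord ≤ 2.
∫: right-multiply L₀ by Dx.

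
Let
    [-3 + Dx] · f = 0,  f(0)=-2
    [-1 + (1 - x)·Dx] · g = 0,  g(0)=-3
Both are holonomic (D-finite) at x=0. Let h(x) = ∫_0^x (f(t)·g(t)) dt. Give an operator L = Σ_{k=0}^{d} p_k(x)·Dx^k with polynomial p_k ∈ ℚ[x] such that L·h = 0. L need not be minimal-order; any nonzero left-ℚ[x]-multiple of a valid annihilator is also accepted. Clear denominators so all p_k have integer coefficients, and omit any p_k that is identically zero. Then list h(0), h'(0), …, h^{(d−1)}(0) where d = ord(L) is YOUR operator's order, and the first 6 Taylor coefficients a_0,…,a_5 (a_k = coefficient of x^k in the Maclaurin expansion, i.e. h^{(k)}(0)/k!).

L = (4 - 3·x)·Dx + (-1 + x)·Dx^2  (order 2).
h: a_k = 0, 6, 12, 17, 39/2, 393/20, …
ICs: h(0) = 0, h′(0) = 6.

f: a_k = -2, -6, -9, -9, -27/4, -81/20, …
g: a_k = -3, -3, -3, -3, -3, -3, …
L₀ := L_f ⊗_s L_g (sym. prod.), ord ≤ 1.
h=∫h₀ ⇒ L = L₀·Dx.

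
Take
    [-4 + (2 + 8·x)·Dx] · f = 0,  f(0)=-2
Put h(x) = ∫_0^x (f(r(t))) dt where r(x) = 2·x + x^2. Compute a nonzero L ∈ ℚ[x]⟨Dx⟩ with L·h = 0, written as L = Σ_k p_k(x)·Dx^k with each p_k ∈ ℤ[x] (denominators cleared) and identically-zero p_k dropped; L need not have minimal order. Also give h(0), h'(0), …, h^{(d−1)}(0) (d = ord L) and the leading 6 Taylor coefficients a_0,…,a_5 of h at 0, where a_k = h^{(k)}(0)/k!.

f: a_k = -2, -4, 4, -8, 20, -56, …
f∘r: x↦r, Dx↦Dx/r' in L_f ⇒ L₀.
h=∫₀ˣh₀: take L = L₀·Dx.
L = (-4 - 4·x)·Dx + (1 + 8·x + 4·x^2)·Dx^2  (order 2).
h: a_k = 0, -2, -4, 4, -12, 228/5, …
ICs: h(0) = 0, h′(0) = -2.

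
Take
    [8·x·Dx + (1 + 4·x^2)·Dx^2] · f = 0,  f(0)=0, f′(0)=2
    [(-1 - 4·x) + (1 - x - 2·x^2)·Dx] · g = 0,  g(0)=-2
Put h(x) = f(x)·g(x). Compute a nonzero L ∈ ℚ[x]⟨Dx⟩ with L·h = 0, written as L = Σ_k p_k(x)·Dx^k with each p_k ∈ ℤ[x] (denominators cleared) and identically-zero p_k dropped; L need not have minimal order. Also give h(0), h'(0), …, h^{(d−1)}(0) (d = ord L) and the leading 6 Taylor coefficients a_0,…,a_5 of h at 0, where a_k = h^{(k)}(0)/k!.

L = (4 + 8·x + 48·x^2) + (2 + 16·x^2 + 48·x^3)·Dx + (-1 + x - 2·x^2 + 4·x^3 + 8·x^4)·Dx^2  (order 2).
h: a_k = 0, -4, -4, -20/3, -44/3, -204/5, …
ICs: h(0) = 0, h′(0) = -4.

f: a_k = 0, 2, 0, -8/3, 0, 32/5, …
g: a_k = -2, -2, -6, -10, -22, -42, …
L₀ := L_f ⊗_s L_g (sym. prod.), ord ≤ 2.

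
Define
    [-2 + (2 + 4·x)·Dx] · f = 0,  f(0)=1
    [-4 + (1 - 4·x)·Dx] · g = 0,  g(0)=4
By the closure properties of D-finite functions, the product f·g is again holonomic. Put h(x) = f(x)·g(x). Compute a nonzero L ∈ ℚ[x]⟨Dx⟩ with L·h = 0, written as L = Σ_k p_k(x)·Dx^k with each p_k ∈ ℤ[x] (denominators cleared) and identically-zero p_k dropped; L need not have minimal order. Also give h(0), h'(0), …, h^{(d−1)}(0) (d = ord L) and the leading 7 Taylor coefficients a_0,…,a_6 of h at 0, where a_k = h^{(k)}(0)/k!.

f: a_k = 1, 1, -1/2, 1/2, -5/8, 7/8, -21/16, …
g: a_k = 4, 16, 64, 256, 1024, 4096, 16384, …
Product ⇒ symmetric product L₀, ord ≤ 1.
L = (5 + 4·x) + (-1 + 2·x + 8·x^2)·Dx  (order 1).
h: a_k = 4, 20, 78, 314, 2507/2, 10035/2, 80259/4, …
ICs: h(0) = 4.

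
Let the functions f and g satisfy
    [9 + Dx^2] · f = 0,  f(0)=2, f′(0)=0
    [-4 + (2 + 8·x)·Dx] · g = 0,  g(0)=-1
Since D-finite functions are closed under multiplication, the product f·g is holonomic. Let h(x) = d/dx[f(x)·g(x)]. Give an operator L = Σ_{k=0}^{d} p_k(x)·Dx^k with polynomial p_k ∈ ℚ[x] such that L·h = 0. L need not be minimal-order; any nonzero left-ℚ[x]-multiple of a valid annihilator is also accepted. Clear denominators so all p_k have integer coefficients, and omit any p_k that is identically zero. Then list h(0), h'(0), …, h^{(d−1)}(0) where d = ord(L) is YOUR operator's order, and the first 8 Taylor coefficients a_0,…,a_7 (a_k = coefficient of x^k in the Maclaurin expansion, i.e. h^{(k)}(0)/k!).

L = (131 + 1392·x + 4512·x^2 + 6912·x^3 + 6912·x^4) + (4 - 80·x - 576·x^2 - 768·x^3)·Dx + (7 + 80·x + 352·x^2 + 768·x^3 + 768·x^4)·Dx^2  (order 2).
h: a_k = -4, 26, 30, -19, -335/2, 11223/20, -41853/20, 2291799/280, …
ICs: h(0) = -4, h′(0) = 26.

f: a_k = 2, 0, -9, 0, 27/4, 0, -81/40, 0, …
g: a_k = -1, -2, 2, -4, 10, -28, 84, -264, …
h₀=f·g: eliminate ⇒ L₀, order ≤ 2·1.
Differentiate: ansatz ord ≤ ord L₀ ⇒ L.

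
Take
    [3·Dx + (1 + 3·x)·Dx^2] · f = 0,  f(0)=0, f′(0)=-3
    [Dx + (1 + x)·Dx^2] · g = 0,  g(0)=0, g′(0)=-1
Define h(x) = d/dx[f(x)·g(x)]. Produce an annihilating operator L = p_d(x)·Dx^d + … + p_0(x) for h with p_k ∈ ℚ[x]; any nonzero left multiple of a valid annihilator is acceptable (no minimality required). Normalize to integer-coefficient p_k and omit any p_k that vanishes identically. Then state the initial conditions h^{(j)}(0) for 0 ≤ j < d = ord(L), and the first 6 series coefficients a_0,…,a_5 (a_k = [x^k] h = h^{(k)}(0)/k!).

f: a_k = 0, -3, 9/2, -9, 81/4, -243/5, …
g: a_k = 0, -1, 1/2, -1/3, 1/4, -1/5, …
Sym-product of L_f,L_g gives L₀ (≤ ord 4).
Differentiate: ansatz ord ≤ ord L₀ ⇒ L.
L = (30 + 72·x + 54·x^2) + (76 + 354·x + 540·x^2 + 270·x^3)·Dx + (29 + 200·x + 486·x^2 + 504·x^3 + 189·x^4)·Dx^2 + (2 + 19·x + 68·x^2 + 114·x^3 + 90·x^4 + 27·x^5)·Dx^3  (order 3).
h: a_k = 0, 6, -18, 49, -135, 3807/10, …
ICs: h(0) = 0, h′(0) = 6, h′′(0) = -36.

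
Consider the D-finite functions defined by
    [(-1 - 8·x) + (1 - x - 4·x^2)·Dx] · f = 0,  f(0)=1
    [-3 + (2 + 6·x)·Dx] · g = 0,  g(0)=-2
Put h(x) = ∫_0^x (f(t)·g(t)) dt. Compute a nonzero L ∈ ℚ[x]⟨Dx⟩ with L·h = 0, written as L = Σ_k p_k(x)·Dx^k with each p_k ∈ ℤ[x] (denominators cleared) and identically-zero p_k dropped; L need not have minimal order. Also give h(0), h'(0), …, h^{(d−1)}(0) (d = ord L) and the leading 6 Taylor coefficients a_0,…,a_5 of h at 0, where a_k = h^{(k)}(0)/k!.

f: a_k = 1, 1, 5, 9, 29, 65, …
g: a_k = -2, -3, 9/4, -27/8, 405/64, -1701/128, …
h₀=f·g: eliminate ⇒ L₀, order ≤ 1·1.
Integrate: L := L₀·Dx.
L = (5 + 19·x + 36·x^2)·Dx + (-2 - 4·x + 14·x^2 + 24·x^3)·Dx^2  (order 2).
h: a_k = 0, -2, -5/2, -43/12, -273/32, -4531/320, …
ICs: h(0) = 0, h′(0) = -2.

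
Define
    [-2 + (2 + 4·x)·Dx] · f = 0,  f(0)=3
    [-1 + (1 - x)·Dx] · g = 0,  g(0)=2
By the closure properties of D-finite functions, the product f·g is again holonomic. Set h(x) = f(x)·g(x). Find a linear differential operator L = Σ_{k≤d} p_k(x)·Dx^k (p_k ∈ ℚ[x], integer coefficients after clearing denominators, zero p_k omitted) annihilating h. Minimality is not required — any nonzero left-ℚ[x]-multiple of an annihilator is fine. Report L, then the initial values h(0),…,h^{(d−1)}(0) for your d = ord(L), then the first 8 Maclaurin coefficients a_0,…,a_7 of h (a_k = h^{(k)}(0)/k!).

f: a_k = 3, 3, -3/2, 3/2, -15/8, 21/8, -63/16, 99/16, …
g: a_k = 2, 2, 2, 2, 2, 2, 2, 2, …
Sym-product of L_f,L_g gives L₀ (≤ ord 1).
L = (2 + x) + (-1 - x + 2·x^2)·Dx  (order 1).
h: a_k = 6, 12, 9, 12, 33/4, 27/2, 45/8, 18, …
ICs: h(0) = 6.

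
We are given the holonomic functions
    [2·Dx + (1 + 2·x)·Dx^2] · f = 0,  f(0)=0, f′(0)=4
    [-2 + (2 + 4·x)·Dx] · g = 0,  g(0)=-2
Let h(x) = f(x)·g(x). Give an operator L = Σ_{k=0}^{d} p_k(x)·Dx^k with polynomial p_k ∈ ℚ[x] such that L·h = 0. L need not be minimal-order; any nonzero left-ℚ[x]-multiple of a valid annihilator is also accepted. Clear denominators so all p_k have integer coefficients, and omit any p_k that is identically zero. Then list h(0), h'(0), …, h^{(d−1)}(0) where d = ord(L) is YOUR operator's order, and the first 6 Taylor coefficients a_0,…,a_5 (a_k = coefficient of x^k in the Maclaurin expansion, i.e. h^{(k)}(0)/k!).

L = 1 + (1 + 4·x + 4·x^2)·Dx^2  (order 2).
h: a_k = 0, -8, 0, 4/3, -8/3, 71/15, …
ICs: h(0) = 0, h′(0) = -8.

f: a_k = 0, 4, -4, 16/3, -8, 64/5, …
g: a_k = -2, -2, 1, -1, 5/4, -7/4, …
L₀ := L_f ⊗_s L_g (sym. prod.), ord ≤ 2.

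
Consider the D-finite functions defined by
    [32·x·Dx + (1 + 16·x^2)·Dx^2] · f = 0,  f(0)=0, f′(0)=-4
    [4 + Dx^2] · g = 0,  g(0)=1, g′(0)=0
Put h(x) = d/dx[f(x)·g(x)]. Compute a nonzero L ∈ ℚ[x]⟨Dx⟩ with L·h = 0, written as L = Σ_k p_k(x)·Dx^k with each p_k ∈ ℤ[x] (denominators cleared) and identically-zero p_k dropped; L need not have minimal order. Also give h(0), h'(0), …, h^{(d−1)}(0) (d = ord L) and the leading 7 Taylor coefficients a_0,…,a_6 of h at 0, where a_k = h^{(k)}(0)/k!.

L = (62288 + 2213376·x^2 + 73428992·x^4 + 58982400·x^6 + 3145728·x^8 - 167772160·x^10 + 268435456·x^12) + (35072·x + 2871296·x^3 + 39976960·x^5 + 52428800·x^7 + 83886080·x^9 + 268435456·x^11)·Dx + (15912 + 579328·x^2 + 18954240·x^4 + 19529728·x^6 + 9961472·x^8 - 16777216·x^10 + 134217728·x^12)·Dx^2 + (8768·x + 717824·x^3 + 9994240·x^5 + 13107200·x^7 + 20971520·x^9 + 67108864·x^11)·Dx^3 + (85 + 6496·x^2 + 149248·x^4 + 1196032·x^6 + 2293760·x^8 + 6291456·x^10 + 16777216·x^12)·Dx^4  (order 4).
h: a_k = -4, 0, 88, 0, -3752/3, 0, 870896/45, …
ICs: h(0) = -4, h′(0) = 0, h′′(0) = 176, h′′′(0) = 0.

f: a_k = 0, -4, 0, 64/3, 0, -1024/5, 0, …
g: a_k = 1, 0, -2, 0, 2/3, 0, -4/45, …
f·g: L₀ = L_f ⊗_s L_g, ord ≤ 2·2.
Derive L from L₀ (diff closure).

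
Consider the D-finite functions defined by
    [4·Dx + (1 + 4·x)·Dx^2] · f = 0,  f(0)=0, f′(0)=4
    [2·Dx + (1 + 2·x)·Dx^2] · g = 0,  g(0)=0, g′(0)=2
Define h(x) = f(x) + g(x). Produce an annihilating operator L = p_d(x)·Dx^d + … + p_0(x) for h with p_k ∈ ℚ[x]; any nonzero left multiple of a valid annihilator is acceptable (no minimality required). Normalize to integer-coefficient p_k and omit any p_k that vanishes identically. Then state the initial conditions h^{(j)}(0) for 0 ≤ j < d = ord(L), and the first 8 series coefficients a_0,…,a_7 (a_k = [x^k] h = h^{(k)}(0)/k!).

f: a_k = 0, 4, -8, 64/3, -64, 1024/5, -2048/3, 16384/7, …
g: a_k = 0, 2, -2, 8/3, -4, 32/5, -32/3, 128/7, …
Weyl lclm of L_f,L_g ⇒ L₀ (ord ≤ 4).
L = 16·Dx + (12 + 32·x)·Dx^2 + (1 + 6·x + 8·x^2)·Dx^3  (order 3).
h: a_k = 0, 6, -10, 24, -68, 1056/5, -2080/3, 16512/7, …
ICs: h(0) = 0, h′(0) = 6, h′′(0) = -20.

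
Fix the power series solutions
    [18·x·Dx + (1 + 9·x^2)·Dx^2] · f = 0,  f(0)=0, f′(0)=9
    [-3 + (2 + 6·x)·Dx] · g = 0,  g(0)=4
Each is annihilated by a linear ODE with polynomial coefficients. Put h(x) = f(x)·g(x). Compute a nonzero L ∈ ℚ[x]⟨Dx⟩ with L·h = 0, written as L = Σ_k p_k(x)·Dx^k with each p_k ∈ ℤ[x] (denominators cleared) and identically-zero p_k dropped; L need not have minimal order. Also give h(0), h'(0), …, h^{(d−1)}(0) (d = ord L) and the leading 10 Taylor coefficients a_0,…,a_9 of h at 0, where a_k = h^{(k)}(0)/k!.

L = (27 - 108·x - 81·x^2) + (-12 + 36·x + 324·x^2 + 324·x^3)·Dx + (4 + 24·x + 72·x^2 + 216·x^3 + 324·x^4)·Dx^2  (order 2).
h: a_k = 0, 36, 54, -297/2, -405/4, 94527/160, 298161/320, -41231511/8960, -73266687/17920, 1556249517/57344, …
ICs: h(0) = 0, h′(0) = 36.

f: a_k = 0, 9, 0, -27, 0, 729/5, 0, -6561/7, 0, 6561, …
g: a_k = 4, 6, -9/2, 27/4, -405/32, 1701/64, -15309/256, 72171/512, -2814669/8192, 14073345/16384, …
L₀ := L_f ⊗_s L_g (sym. prod.), ord ≤ 2.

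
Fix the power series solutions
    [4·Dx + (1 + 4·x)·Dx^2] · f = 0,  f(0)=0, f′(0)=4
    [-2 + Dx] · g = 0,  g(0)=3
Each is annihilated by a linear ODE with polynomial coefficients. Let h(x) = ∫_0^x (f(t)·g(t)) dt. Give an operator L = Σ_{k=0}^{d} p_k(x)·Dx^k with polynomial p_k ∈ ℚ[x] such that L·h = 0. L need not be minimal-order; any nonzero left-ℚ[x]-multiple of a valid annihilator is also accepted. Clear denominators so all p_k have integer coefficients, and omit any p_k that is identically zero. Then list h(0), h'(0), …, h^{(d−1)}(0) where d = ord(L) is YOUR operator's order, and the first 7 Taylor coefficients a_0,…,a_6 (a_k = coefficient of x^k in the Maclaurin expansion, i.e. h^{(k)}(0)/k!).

L = (-4 + 16·x)·Dx - 16·x·Dx^2 + (1 + 4·x)·Dx^3  (order 3).
h: a_k = 0, 0, 6, 0, 10, -96/5, 836/15, …
ICs: h(0) = 0, h′(0) = 0, h′′(0) = 12.

f: a_k = 0, 4, -8, 64/3, -64, 1024/5, -2048/3, …
g: a_k = 3, 6, 6, 4, 2, 4/5, 4/15, …
L₀ := L_f ⊗_s L_g (sym. prod.), ord ≤ 2.
h=∫h₀ ⇒ L = L₀·Dx.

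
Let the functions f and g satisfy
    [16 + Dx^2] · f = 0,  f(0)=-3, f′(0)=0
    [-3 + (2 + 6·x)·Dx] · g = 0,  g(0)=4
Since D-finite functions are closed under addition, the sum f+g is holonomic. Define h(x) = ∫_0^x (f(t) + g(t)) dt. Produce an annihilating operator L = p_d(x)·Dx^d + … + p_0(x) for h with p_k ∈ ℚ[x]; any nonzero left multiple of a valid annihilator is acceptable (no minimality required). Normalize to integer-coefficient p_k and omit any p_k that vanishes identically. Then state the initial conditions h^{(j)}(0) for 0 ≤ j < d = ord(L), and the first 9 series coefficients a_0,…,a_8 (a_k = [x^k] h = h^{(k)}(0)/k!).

f: a_k = -3, 0, 24, 0, -32, 0, 256/15, 0, -512/105, …
g: a_k = 4, 6, -9/2, 27/4, -405/32, 1701/64, -15309/256, 72171/512, -2814669/8192, …
Weyl lclm of L_f,L_g ⇒ L₀ (ord ≤ 3).
h=∫₀ˣh₀: take L = L₀·Dx.
L = (-4368 - 18432·x - 27648·x^2)·Dx + (1760 + 17568·x + 55296·x^2 + 55296·x^3)·Dx^2 + (-273 - 1152·x - 1728·x^2)·Dx^3 + (110 + 1098·x + 3456·x^2 + 3456·x^3)·Dx^4  (order 4).
h: a_k = 0, 1, 3, 13/2, 27/16, -1429/160, 567/128, -164099/26880, 72171/4096, …
ICs: h(0) = 0, h′(0) = 1, h′′(0) = 6, h′′′(0) = 39.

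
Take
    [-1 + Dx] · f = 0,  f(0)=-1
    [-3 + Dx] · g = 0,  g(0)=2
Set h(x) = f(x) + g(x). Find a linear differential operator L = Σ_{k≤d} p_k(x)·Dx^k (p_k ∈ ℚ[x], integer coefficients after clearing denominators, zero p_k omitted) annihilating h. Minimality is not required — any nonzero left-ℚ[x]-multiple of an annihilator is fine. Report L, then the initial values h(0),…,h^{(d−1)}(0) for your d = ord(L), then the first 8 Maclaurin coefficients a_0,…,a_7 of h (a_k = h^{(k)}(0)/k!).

L = 3 - 4·Dx + Dx^2  (order 2).
h: a_k = 1, 5, 17/2, 53/6, 161/24, 97/24, 1457/720, 4373/5040, …
ICs: h(0) = 1, h′(0) = 5.

f: a_k = -1, -1, -1/2, -1/6, -1/24, -1/120, -1/720, -1/5040, …
g: a_k = 2, 6, 9, 9, 27/4, 81/20, 81/40, 243/280, …
Weyl lclm of L_f,L_g ⇒ L₀ (ord ≤ 2).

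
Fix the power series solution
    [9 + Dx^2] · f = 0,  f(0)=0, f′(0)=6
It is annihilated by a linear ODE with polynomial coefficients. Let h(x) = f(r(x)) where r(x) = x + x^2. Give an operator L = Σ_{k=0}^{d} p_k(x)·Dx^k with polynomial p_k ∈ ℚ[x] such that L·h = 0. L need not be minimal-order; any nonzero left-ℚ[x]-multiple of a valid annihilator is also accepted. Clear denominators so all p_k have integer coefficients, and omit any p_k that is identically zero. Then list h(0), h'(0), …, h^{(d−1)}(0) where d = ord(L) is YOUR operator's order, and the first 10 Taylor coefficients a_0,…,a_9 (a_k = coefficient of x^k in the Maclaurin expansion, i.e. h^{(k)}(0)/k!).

L = (9 + 54·x + 108·x^2 + 72·x^3) - 2·Dx + (1 + 2·x)·Dx^2  (order 2).
h: a_k = 0, 6, 6, -9, -27, -459/20, 45/4, 11097/280, 1377/40, 4779/2240, …
ICs: h(0) = 0, h′(0) = 6.

f: a_k = 0, 6, 0, -9, 0, 81/20, 0, -243/280, 0, 243/2240, …
Substitute x→r, Dx→(1/r')Dx; clear ⇒ L₀.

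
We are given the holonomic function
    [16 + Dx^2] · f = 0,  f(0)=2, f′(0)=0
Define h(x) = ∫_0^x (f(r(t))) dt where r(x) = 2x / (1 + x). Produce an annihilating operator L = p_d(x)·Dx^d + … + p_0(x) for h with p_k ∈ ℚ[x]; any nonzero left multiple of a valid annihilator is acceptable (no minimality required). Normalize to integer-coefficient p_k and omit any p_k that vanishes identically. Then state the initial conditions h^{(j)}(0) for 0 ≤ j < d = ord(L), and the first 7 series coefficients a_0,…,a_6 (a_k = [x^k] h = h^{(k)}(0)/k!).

L = 64·Dx + (2 + 6·x + 6·x^2 + 2·x^3)·Dx^2 + (1 + 4·x + 6·x^2 + 4·x^3 + x^4)·Dx^3  (order 3).
h: a_k = 0, 2, 0, -64/3, 32, 448/15, -1664/9, …
ICs: h(0) = 0, h′(0) = 2, h′′(0) = 0.

f: a_k = 2, 0, -16, 0, 64/3, 0, -512/45, …
f∘r: x↦r, Dx↦Dx/r' in L_f ⇒ L₀.
∫: right-multiply L₀ by Dx.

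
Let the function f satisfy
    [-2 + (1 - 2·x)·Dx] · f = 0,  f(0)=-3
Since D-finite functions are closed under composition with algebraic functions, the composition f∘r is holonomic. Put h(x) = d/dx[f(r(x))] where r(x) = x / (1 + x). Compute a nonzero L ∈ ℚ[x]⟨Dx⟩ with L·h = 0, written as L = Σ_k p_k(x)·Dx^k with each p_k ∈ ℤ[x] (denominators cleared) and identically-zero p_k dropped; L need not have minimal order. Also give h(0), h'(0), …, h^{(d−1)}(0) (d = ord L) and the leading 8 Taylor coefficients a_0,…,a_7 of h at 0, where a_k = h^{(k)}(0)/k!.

L = 2 + (-1 + x)·Dx  (order 1).
h: a_k = -6, -12, -18, -24, -30, -36, -42, -48, …
ICs: h(0) = -6.

f: a_k = -3, -6, -12, -24, -48, -96, -192, -384, …
Change of var in L_f (x↦r) gives L₀.
h=h₀': d/dx-closure on L₀ ⇒ L.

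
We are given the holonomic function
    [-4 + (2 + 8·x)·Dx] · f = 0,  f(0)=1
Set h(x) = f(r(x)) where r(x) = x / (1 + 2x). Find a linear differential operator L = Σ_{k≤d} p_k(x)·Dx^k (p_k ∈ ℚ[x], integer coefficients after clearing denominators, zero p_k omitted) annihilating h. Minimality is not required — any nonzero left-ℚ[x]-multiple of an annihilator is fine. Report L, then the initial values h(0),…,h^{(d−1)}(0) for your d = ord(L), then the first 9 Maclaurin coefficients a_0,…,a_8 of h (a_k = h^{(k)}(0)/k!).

L = -2 + (1 + 8·x + 12·x^2)·Dx  (order 1).
h: a_k = 1, 2, -6, 20, -74, 300, -1308, 6024, -28890, …
ICs: h(0) = 1.

f: a_k = 1, 2, -2, 4, -10, 28, -84, 264, -858, …
f∘r: x↦r, Dx↦Dx/r' in L_f ⇒ L₀.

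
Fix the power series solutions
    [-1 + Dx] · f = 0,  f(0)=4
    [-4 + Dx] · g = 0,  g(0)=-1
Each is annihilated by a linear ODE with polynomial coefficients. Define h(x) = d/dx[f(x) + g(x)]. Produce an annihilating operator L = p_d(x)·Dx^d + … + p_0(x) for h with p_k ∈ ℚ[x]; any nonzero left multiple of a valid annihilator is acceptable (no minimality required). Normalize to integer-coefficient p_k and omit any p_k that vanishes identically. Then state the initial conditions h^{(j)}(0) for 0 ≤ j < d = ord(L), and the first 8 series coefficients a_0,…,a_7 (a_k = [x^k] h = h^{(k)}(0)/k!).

L = 4 - 5·Dx + Dx^2  (order 2).
h: a_k = 0, -12, -30, -42, -85/2, -341/10, -91/4, -5461/420, …
ICs: h(0) = 0, h′(0) = -12.

f: a_k = 4, 4, 2, 2/3, 1/6, 1/30, 1/180, 1/1260, …
g: a_k = -1, -4, -8, -32/3, -32/3, -128/15, -256/45, -1024/315, …
h₀=f+g: left-lcm gives L₀, ord ≤ 2.
Differentiate: ansatz ord ≤ ord L₀ ⇒ L.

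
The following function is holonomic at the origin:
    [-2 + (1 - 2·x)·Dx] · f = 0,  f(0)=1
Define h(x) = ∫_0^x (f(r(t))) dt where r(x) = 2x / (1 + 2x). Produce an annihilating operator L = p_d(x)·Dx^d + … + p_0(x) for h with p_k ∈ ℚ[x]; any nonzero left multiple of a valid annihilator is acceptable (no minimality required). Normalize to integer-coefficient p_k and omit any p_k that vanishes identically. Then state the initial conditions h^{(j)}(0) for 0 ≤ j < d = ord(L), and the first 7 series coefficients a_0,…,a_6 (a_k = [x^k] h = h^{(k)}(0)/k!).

f: a_k = 1, 2, 4, 8, 16, 32, 64, …
L₀ from L_f via x↦r, Dx↦r'^{-1}Dx.
∫: right-multiply L₀ by Dx.
L = 4·Dx + (-1 + 4·x^2)·Dx^2  (order 2).
h: a_k = 0, 1, 2, 8/3, 4, 32/5, 32/3, …
ICs: h(0) = 0, h′(0) = 1.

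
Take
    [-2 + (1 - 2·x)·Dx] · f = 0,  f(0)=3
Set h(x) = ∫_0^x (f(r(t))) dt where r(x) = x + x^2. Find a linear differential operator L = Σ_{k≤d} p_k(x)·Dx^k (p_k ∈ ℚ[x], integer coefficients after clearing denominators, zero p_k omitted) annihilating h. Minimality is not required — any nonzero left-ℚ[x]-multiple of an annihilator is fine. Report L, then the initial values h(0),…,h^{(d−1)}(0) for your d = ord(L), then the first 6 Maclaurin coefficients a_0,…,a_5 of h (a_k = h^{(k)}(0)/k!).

f: a_k = 3, 6, 12, 24, 48, 96, …
Change of var in L_f (x↦r) gives L₀.
Integrate: L := L₀·Dx.
L = (2 + 4·x)·Dx + (-1 + 2·x + 2·x^2)·Dx^2  (order 2).
h: a_k = 0, 3, 3, 6, 12, 132/5, …
ICs: h(0) = 0, h′(0) = 3.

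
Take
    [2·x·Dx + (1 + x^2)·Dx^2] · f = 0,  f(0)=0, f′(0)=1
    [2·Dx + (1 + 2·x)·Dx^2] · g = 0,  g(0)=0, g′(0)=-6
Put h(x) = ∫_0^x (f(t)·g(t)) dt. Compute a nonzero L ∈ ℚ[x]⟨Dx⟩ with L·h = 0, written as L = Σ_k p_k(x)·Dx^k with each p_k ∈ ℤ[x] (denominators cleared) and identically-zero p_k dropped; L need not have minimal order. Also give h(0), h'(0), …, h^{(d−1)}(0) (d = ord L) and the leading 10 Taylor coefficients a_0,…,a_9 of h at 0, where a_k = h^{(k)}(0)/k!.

f: a_k = 0, 1, 0, -1/3, 0, 1/5, 0, -1/7, 0, 1/9, …
g: a_k = 0, -6, 6, -8, 12, -96/5, 32, -384/7, 96, -512/3, …
h₀=f·g: eliminate ⇒ L₀, order ≤ 2·2.
∫: right-multiply L₀ by Dx.
L = (24 + 80·x + 88·x^2 + 240·x^3 + 240·x^4 + 208·x^5 + 16·x^7)·Dx^2 + (12 + 80·x + 332·x^2 + 608·x^3 + 880·x^4 + 744·x^5 + 560·x^6 + 24·x^7 + 56·x^8)·Dx^3 + (12 + 52·x + 168·x^2 + 372·x^3 + 516·x^4 + 564·x^5 + 384·x^6 + 276·x^7 + 24·x^8 + 32·x^9)·Dx^4 + (2 + 12·x + 34·x^2 + 64·x^3 + 87·x^4 + 96·x^5 + 84·x^6 + 48·x^7 + 33·x^8 + 4·x^9 + 4·x^10)·Dx^5  (order 5).
h: a_k = 0, 0, 0, -2, 3/2, -6/5, 5/3, -38/15, 73/20, -82/15, …
ICs: h(0) = 0, h′(0) = 0, h′′(0) = 0, h′′′(0) = -12, h′′′′(0) = 36.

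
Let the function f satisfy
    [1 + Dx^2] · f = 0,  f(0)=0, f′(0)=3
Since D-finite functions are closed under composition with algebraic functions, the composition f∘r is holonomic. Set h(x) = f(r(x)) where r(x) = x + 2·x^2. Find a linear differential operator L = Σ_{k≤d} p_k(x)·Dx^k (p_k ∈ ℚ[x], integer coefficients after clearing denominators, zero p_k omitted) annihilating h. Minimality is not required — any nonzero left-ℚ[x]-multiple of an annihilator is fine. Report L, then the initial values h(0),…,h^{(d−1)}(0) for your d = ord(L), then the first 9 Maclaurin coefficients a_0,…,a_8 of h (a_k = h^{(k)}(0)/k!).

L = (1 + 12·x + 48·x^2 + 64·x^3) - 4·Dx + (1 + 4·x)·Dx^2  (order 2).
h: a_k = 0, 3, 6, -1/2, -3, -239/40, -15/4, 1679/1680, 239/120, …
ICs: h(0) = 0, h′(0) = 3.

f: a_k = 0, 3, 0, -1/2, 0, 1/40, 0, -1/1680, 0, …
Substitute x→r, Dx→(1/r')Dx; clear ⇒ L₀.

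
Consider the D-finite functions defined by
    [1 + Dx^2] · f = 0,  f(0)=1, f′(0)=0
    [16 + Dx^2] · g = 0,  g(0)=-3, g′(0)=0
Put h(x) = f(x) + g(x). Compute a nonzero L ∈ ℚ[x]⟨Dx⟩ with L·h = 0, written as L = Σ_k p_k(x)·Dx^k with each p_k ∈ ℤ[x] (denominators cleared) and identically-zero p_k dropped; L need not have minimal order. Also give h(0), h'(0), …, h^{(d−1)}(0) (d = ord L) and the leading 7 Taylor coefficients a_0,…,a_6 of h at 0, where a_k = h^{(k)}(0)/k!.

L = 16 + 17·Dx^2 + Dx^4  (order 4).
h: a_k = -2, 0, 47/2, 0, -767/24, 0, 12287/720, …
ICs: h(0) = -2, h′(0) = 0, h′′(0) = 47, h′′′(0) = 0.

f: a_k = 1, 0, -1/2, 0, 1/24, 0, -1/720, …
g: a_k = -3, 0, 24, 0, -32, 0, 256/15, …
Sum ⇒ L₀ = lclm(L_f,L_g) in ℚ(x)⟨Dx⟩.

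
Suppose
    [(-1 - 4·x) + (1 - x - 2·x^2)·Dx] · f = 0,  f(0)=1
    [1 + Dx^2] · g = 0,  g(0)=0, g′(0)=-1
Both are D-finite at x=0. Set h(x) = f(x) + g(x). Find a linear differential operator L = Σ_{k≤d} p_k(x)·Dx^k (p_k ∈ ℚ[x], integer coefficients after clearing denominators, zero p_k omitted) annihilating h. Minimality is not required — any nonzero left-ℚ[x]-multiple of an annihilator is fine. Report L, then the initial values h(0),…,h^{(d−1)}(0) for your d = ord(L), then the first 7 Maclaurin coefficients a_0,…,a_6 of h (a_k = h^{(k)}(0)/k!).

L = (31 + 146·x + 133·x^2 + 184·x^3 + 20·x^4 + 16·x^5) + (-7 - 3·x + 3·x^2 + 37·x^3 + 42·x^4 + 12·x^5 + 8·x^6)·Dx + (31 + 146·x + 133·x^2 + 184·x^3 + 20·x^4 + 16·x^5)·Dx^2 + (-7 - 3·x + 3·x^2 + 37·x^3 + 42·x^4 + 12·x^5 + 8·x^6)·Dx^3  (order 3).
h: a_k = 1, 0, 3, 31/6, 11, 2519/120, 43, …
ICs: h(0) = 1, h′(0) = 0, h′′(0) = 6.

f: a_k = 1, 1, 3, 5, 11, 21, 43, …
g: a_k = 0, -1, 0, 1/6, 0, -1/120, 0, …
Sum ⇒ L₀ = lclm(L_f,L_g) in ℚ(x)⟨Dx⟩.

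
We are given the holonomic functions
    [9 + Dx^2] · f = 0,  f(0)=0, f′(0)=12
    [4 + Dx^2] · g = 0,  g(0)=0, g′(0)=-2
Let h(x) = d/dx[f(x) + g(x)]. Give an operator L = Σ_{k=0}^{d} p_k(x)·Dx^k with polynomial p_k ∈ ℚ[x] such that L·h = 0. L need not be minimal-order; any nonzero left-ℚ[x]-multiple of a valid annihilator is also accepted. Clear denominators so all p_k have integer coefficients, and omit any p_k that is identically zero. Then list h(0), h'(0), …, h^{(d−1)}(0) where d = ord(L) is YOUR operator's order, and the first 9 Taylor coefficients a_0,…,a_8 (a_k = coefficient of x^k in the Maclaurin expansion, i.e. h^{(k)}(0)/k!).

L = 36 + 13·Dx^2 + Dx^4  (order 4).
h: a_k = 10, 0, -50, 0, 235/6, 0, -431/36, 0, 3911/2016, …
ICs: h(0) = 10, h′(0) = 0, h′′(0) = -100, h′′′(0) = 0.

f: a_k = 0, 12, 0, -18, 0, 81/10, 0, -243/140, 0, …
g: a_k = 0, -2, 0, 4/3, 0, -4/15, 0, 8/315, 0, …
Sum ⇒ L₀ = lclm(L_f,L_g) in ℚ(x)⟨Dx⟩.
Derive L from L₀ (diff closure).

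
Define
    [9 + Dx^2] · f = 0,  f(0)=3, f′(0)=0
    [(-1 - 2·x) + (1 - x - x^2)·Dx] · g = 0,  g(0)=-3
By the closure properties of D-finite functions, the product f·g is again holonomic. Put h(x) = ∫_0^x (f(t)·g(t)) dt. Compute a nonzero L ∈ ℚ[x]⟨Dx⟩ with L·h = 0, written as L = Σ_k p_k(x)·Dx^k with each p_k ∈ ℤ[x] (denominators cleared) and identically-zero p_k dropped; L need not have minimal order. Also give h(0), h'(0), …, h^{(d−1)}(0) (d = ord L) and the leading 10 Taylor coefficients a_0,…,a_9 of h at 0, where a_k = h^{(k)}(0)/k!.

f: a_k = 3, 0, -27/2, 0, 81/8, 0, -243/80, 0, 2187/4480, 0, …
g: a_k = -3, -3, -6, -9, -15, -24, -39, -63, -102, -165, …
L₀ := L_f ⊗_s L_g (sym. prod.), ord ≤ 2.
h=∫h₀ ⇒ L = L₀·Dx.
L = (-7 + 9·x + 9·x^2)·Dx + (2 + 4·x)·Dx^2 + (-1 + x + x^2)·Dx^3  (order 3).
h: a_k = 0, -9, -9/2, 15/2, 27/8, 9/8, 51/16, 387/80, 4239/640, 42503/4480, …
ICs: h(0) = 0, h′(0) = -9, h′′(0) = -9.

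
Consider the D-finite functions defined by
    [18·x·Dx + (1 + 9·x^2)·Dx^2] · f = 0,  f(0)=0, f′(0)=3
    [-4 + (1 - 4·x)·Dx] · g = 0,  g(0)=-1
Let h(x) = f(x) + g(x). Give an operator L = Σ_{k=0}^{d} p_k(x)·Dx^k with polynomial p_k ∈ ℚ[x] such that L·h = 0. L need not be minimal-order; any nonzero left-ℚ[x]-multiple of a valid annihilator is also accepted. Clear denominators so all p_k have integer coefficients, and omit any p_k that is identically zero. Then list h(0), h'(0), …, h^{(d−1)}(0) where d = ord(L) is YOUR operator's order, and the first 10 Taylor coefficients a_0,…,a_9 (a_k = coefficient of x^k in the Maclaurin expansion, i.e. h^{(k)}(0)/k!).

f: a_k = 0, 3, 0, -9, 0, 243/5, 0, -2187/7, 0, 2187, …
g: a_k = -1, -4, -16, -64, -256, -1024, -4096, -16384, -65536, -262144, …
Weyl lclm of L_f,L_g ⇒ L₀ (ord ≤ 3).
L = (72 - 1152·x - 1944·x^2)·Dx + (-57 + 72·x - 765·x^2 - 1944·x^3)·Dx^2 + (4 - 7·x - 63·x^3 - 324·x^4)·Dx^3  (order 3).
h: a_k = -1, -1, -16, -73, -256, -4877/5, -4096, -116875/7, -65536, -259957, …
ICs: h(0) = -1, h′(0) = -1, h′′(0) = -32.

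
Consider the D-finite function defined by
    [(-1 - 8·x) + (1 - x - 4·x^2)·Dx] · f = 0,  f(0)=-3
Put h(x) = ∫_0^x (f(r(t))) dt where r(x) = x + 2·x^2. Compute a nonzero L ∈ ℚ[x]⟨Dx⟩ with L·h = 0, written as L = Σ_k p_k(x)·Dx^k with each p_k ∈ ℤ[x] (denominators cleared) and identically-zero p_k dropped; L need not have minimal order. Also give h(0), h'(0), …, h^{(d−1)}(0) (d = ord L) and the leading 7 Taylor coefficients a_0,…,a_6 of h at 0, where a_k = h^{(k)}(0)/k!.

f: a_k = -3, -3, -15, -27, -87, -195, -543, …
L₀ from L_f via x↦r, Dx↦r'^{-1}Dx.
h=∫h₀ ⇒ L = L₀·Dx.
L = (1 + 12·x + 48·x^2 + 64·x^3)·Dx + (-1 + x + 6·x^2 + 16·x^3 + 16·x^4)·Dx^2  (order 2).
h: a_k = 0, -3, -3/2, -7, -87/4, -309/5, -405/2, …
ICs: h(0) = 0, h′(0) = -3.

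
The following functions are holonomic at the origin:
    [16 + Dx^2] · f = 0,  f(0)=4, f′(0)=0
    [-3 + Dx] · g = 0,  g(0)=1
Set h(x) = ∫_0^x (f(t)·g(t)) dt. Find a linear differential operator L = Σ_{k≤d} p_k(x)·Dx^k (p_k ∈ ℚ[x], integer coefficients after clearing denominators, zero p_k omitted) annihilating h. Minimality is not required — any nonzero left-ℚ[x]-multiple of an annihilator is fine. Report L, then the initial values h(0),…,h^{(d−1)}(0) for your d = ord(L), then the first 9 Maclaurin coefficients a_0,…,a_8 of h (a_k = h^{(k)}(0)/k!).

f: a_k = 4, 0, -32, 0, 128/3, 0, -1024/45, 0, 2048/315, …
g: a_k = 1, 3, 9/2, 9/2, 27/8, 81/40, 81/80, 243/560, 729/4480, …
f·g: L₀ = L_f ⊗_s L_g, ord ≤ 2·1.
h=∫₀ˣh₀: take L = L₀·Dx.
L = 25·Dx - 6·Dx^2 + Dx^3  (order 3).
h: a_k = 0, 4, 6, -14/3, -39/2, -527/30, -79/60, 1679/180, 25481/3360, …
ICs: h(0) = 0, h′(0) = 4, h′′(0) = 12.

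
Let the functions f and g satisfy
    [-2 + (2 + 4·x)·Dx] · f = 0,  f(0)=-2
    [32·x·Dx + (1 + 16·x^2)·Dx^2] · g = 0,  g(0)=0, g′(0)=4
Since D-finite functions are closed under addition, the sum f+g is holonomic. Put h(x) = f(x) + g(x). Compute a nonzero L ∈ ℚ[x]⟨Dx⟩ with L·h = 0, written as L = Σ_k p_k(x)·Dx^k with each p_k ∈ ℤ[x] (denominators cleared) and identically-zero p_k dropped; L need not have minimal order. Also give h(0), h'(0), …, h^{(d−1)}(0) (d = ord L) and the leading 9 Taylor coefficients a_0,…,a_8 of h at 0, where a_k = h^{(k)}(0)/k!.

L = (-32 - 160·x + 1536·x^2 + 1536·x^3)·Dx + (-35 - 128·x + 1312·x^2 + 6144·x^3 + 5376·x^4)·Dx^2 + (-1 + 30·x + 96·x^2 + 576·x^3 + 1792·x^4 + 1536·x^5)·Dx^3  (order 3).
h: a_k = -2, 2, 1, -67/3, 5/4, 4061/20, 21/8, -131303/56, 429/64, …
ICs: h(0) = -2, h′(0) = 2, h′′(0) = 2.

f: a_k = -2, -2, 1, -1, 5/4, -7/4, 21/8, -33/8, 429/64, …
g: a_k = 0, 4, 0, -64/3, 0, 1024/5, 0, -16384/7, 0, …
Weyl lclm of L_f,L_g ⇒ L₀ (ord ≤ 3).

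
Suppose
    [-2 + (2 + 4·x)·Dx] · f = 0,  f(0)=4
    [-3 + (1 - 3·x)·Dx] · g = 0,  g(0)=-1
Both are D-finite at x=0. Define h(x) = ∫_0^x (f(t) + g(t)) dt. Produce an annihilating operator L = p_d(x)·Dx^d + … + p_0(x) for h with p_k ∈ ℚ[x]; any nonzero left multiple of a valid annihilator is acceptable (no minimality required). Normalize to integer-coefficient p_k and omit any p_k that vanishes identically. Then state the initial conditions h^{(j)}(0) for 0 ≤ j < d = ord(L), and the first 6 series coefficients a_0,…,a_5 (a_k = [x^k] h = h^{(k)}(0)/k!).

f: a_k = 4, 4, -2, 2, -5/2, 7/2, …
g: a_k = -1, -3, -9, -27, -81, -243, …
Sum ⇒ L₀ = lclm(L_f,L_g) in ℚ(x)⟨Dx⟩.
h=∫₀ˣh₀: take L = L₀·Dx.
L = (21 + 27·x)·Dx + (-19 - 66·x - 81·x^2)·Dx^2 + (2 + 7·x - 21·x^2 - 54·x^3)·Dx^3  (order 3).
h: a_k = 0, 3, 1/2, -11/3, -25/4, -167/10, …
ICs: h(0) = 0, h′(0) = 3, h′′(0) = 1.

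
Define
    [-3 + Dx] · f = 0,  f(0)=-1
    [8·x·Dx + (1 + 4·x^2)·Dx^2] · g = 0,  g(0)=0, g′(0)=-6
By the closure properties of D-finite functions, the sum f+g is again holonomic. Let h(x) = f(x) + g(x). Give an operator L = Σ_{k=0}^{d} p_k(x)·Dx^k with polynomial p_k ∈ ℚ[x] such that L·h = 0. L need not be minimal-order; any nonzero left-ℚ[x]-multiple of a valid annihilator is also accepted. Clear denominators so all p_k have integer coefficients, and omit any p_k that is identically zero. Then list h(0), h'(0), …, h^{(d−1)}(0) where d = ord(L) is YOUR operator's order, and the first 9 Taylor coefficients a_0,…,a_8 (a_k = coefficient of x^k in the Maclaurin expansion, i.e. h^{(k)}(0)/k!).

L = (24 - 72·x - 288·x^2 - 288·x^3)·Dx + (-17 + 24·x^2 - 144·x^4)·Dx^2 + (3 + 8·x + 24·x^2 + 32·x^3 + 48·x^4)·Dx^3  (order 3).
h: a_k = -1, -9, -9/2, 7/2, -27/8, -849/40, -81/80, 30477/560, -729/4480, …
ICs: h(0) = -1, h′(0) = -9, h′′(0) = -9.

f: a_k = -1, -3, -9/2, -9/2, -27/8, -81/40, -81/80, -243/560, -729/4480, …
g: a_k = 0, -6, 0, 8, 0, -96/5, 0, 384/7, 0, …
Sum ⇒ L₀ = lclm(L_f,L_g) in ℚ(x)⟨Dx⟩.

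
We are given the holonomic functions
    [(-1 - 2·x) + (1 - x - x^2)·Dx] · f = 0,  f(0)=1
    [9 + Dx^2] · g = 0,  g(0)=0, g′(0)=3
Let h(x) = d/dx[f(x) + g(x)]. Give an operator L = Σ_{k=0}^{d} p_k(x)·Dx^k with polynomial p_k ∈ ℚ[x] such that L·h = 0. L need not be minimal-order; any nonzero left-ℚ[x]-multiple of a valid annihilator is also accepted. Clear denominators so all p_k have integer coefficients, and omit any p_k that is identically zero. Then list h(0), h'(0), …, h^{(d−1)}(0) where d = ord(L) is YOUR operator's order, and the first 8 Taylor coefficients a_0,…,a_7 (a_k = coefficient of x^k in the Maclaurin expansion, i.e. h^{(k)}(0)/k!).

f: a_k = 1, 1, 2, 3, 5, 8, 13, 21, …
g: a_k = 0, 3, 0, -9/2, 0, 81/40, 0, -243/560, …
L₀ := lclm(L_f,L_g); ord L₀ ≤ 1+2.
Derive L from L₀ (diff closure).
L = (468 + 1026·x + 1170·x^2 + 450·x^3 + 630·x^4 + 486·x^5 + 162·x^6) + (-81 - 63·x + 252·x^2 + 45·x^3 - 90·x^4 + 153·x^5 + 189·x^6 + 54·x^7)·Dx + (52 + 114·x + 130·x^2 + 50·x^3 + 70·x^4 + 54·x^5 + 18·x^6)·Dx^2 + (-9 - 7·x + 28·x^2 + 5·x^3 - 10·x^4 + 17·x^5 + 21·x^6 + 6·x^7)·Dx^3  (order 3).
h: a_k = 4, 4, -9/2, 20, 401/8, 78, 11517/80, 272, …
ICs: h(0) = 4, h′(0) = 4, h′′(0) = -9.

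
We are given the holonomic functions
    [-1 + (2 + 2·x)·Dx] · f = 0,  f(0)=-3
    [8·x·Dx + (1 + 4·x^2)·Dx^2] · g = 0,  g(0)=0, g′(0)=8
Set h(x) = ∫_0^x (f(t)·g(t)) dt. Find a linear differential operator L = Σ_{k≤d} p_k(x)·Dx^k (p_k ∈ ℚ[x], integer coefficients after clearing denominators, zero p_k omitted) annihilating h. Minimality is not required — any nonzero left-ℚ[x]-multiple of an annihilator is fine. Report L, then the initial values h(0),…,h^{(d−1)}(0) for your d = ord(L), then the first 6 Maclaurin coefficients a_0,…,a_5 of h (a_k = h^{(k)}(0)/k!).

L = (3 - 16·x - 4·x^2)·Dx + (-4 + 28·x + 48·x^2 + 16·x^3)·Dx^2 + (4 + 8·x + 20·x^2 + 32·x^3 + 16·x^4)·Dx^3  (order 3).
h: a_k = 0, 0, -12, -4, 35/4, 29/10, …
ICs: h(0) = 0, h′(0) = 0, h′′(0) = -24.

f: a_k = -3, -3/2, 3/8, -3/16, 15/128, -21/256, …
g: a_k = 0, 8, 0, -32/3, 0, 128/5, …
Product ⇒ symmetric product L₀, ord ≤ 2.
h=∫₀ˣh₀: take L = L₀·Dx.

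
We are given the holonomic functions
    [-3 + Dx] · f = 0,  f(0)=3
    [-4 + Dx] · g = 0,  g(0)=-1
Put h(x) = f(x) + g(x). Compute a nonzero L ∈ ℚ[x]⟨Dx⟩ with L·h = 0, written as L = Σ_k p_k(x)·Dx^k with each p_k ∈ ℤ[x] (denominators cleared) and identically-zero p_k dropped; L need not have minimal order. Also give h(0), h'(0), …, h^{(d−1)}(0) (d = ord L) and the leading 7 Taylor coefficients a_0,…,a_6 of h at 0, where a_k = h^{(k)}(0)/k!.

f: a_k = 3, 9, 27/2, 27/2, 81/8, 243/40, 243/80, …
g: a_k = -1, -4, -8, -32/3, -32/3, -128/15, -256/45, …
f+g: L₀ = lclm(L_f,L_g), ord ≤ 1+1.
L = 12 - 7·Dx + Dx^2  (order 2).
h: a_k = 2, 5, 11/2, 17/6, -13/24, -59/24, -1909/720, …
ICs: h(0) = 2, h′(0) = 5.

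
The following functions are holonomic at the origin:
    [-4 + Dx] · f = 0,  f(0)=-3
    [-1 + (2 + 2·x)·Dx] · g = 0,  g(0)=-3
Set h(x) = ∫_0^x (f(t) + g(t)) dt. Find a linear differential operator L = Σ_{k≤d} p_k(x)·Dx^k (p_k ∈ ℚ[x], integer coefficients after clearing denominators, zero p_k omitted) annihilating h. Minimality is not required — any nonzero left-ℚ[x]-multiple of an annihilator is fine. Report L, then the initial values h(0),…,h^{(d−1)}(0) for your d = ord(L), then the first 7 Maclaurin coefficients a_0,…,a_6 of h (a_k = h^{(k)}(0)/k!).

f: a_k = -3, -12, -24, -32, -32, -128/5, -256/15, …
g: a_k = -3, -3/2, 3/8, -3/16, 15/128, -21/256, 63/1024, …
Weyl lclm of L_f,L_g ⇒ L₀ (ord ≤ 2).
h=∫h₀ ⇒ L = L₀·Dx.
L = (36 + 32·x)·Dx + (-65 - 128·x - 64·x^2)·Dx^2 + (14 + 30·x + 16·x^2)·Dx^3  (order 3).
h: a_k = 0, -6, -27/4, -63/8, -515/64, -4081/640, -32873/7680, …
ICs: h(0) = 0, h′(0) = -6, h′′(0) = -27/2.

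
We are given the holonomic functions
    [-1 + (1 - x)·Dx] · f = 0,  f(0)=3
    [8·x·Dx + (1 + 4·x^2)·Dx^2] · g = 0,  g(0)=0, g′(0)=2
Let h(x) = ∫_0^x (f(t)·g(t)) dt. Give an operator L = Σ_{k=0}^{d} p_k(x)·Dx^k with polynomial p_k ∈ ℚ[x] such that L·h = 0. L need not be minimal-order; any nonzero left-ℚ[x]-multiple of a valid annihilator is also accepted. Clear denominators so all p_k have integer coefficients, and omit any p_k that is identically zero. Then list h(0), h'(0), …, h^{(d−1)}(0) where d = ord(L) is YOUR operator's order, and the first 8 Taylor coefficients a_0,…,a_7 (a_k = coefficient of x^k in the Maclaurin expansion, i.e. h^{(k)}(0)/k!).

f: a_k = 3, 3, 3, 3, 3, 3, 3, 3, …
g: a_k = 0, 2, 0, -8/3, 0, 32/5, 0, -128/7, …
Product ⇒ symmetric product L₀, ord ≤ 2.
h=∫h₀ ⇒ L = L₀·Dx.
L = 8·x·Dx + (2 - 8·x + 16·x^2)·Dx^2 + (-1 + x - 4·x^2 + 4·x^3)·Dx^3  (order 3).
h: a_k = 0, 0, 3, 2, -1/2, -2/5, 43/15, 86/35, …
ICs: h(0) = 0, h′(0) = 0, h′′(0) = 6.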